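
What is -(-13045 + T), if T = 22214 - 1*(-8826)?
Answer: -17995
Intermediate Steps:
T = 31040 (T = 22214 + 8826 = 31040)
-(-13045 + T) = -(-13045 + 31040) = -1*17995 = -17995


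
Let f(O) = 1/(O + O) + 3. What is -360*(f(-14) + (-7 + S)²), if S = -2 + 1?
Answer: -168750/7 ≈ -24107.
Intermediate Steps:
S = -1
f(O) = 3 + 1/(2*O) (f(O) = 1/(2*O) + 3 = 3 + 1/(2*O))
-360*(f(-14) + (-7 + S)²) = -360*((3 + (½)/(-14)) + (-7 - 1)²) = -360*((3 + (½)*(-1/14)) + (-8)²) = -360*((3 - 1/28) + 64) = -360*(83/28 + 64) = -360*1875/28 = -168750/7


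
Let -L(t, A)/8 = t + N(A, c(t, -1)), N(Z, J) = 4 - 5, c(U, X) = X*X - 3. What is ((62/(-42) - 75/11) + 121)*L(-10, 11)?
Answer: 208280/21 ≈ 9918.1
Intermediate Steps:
c(U, X) = -3 + X**2 (c(U, X) = X**2 - 3 = -3 + X**2)
N(Z, J) = -1
L(t, A) = 8 - 8*t (L(t, A) = -8*(t - 1) = -8*(-1 + t) = 8 - 8*t)
((62/(-42) - 75/11) + 121)*L(-10, 11) = ((62/(-42) - 75/11) + 121)*(8 - 8*(-10)) = ((62*(-1/42) - 75*1/11) + 121)*(8 + 80) = ((-31/21 - 75/11) + 121)*88 = (-1916/231 + 121)*88 = (26035/231)*88 = 208280/21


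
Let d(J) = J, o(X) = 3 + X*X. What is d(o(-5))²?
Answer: 784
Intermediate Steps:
o(X) = 3 + X²
d(o(-5))² = (3 + (-5)²)² = (3 + 25)² = 28² = 784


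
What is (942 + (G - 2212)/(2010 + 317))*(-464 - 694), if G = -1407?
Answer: -2534184570/2327 ≈ -1.0890e+6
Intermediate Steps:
(942 + (G - 2212)/(2010 + 317))*(-464 - 694) = (942 + (-1407 - 2212)/(2010 + 317))*(-464 - 694) = (942 - 3619/2327)*(-1158) = (2188415/2327)*(-1158) = -2534184570/2327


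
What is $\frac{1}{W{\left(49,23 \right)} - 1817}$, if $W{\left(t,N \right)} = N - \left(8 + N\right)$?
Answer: $- \frac{1}{1825} \approx -0.00054795$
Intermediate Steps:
$W{\left(t,N \right)} = -8$ ($W{\left(t,N \right)} = N - \left(8 + N\right) = -8$)
$\frac{1}{W{\left(49,23 \right)} - 1817} = \frac{1}{-8 - 1817} = \frac{1}{-1825} = - \frac{1}{1825}$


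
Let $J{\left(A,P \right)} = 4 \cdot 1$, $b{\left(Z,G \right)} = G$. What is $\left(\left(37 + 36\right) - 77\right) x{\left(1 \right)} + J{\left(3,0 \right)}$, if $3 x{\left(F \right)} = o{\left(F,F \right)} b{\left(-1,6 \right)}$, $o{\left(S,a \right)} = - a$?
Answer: $12$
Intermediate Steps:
$J{\left(A,P \right)} = 4$
$x{\left(F \right)} = - 2 F$ ($x{\left(F \right)} = \frac{- F 6}{3} = \frac{\left(-6\right) F}{3} = - 2 F$)
$\left(\left(37 + 36\right) - 77\right) x{\left(1 \right)} + J{\left(3,0 \right)} = \left(\left(37 + 36\right) - 77\right) \left(\left(-2\right) 1\right) + 4 = \left(73 - 77\right) \left(-2\right) + 4 = \left(-4\right) \left(-2\right) + 4 = 8 + 4 = 12$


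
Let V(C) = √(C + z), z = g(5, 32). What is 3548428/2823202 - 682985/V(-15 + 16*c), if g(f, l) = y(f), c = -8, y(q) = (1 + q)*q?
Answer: 1774214/1411601 + 682985*I*√113/113 ≈ 1.2569 + 64250.0*I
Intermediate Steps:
y(q) = q*(1 + q)
g(f, l) = f*(1 + f)
z = 30 (z = 5*(1 + 5) = 5*6 = 30)
V(C) = √(30 + C) (V(C) = √(C + 30) = √(30 + C))
3548428/2823202 - 682985/V(-15 + 16*c) = 3548428/2823202 - 682985/√(30 + (-15 + 16*(-8))) = 3548428*(1/2823202) - 682985/√(30 + (-15 - 128)) = 1774214/1411601 - 682985/√(30 - 143) = 1774214/1411601 - 682985*(-I*√113/113) = 1774214/1411601 - (-682985)*I*√113/113 = 1774214/1411601 + 682985*I*√113/113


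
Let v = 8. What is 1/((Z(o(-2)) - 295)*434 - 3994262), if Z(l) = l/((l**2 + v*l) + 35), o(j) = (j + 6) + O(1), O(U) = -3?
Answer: -22/90690207 ≈ -2.4258e-7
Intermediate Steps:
o(j) = 3 + j (o(j) = (j + 6) - 3 = (6 + j) - 3 = 3 + j)
Z(l) = l/(35 + l**2 + 8*l) (Z(l) = l/((l**2 + 8*l) + 35) = l/(35 + l**2 + 8*l))
1/((Z(o(-2)) - 295)*434 - 3994262) = 1/(((3 - 2)/(35 + (3 - 2)**2 + 8*(3 - 2)) - 295)*434 - 3994262) = 1/((1/(35 + 1**2 + 8*1) - 295)*434 - 3994262) = 1/((1/(35 + 1 + 8) - 295)*434 - 3994262) = 1/((1/44 - 295)*434 - 3994262) = 1/(-12979/44*434 - 3994262) = 1/(-2816443/22 - 3994262) = 1/(-90690207/22) = -22/90690207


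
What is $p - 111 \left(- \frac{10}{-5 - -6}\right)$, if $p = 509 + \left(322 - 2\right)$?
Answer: $1939$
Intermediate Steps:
$p = 829$ ($p = 509 + \left(322 - 2\right) = 509 + 320 = 829$)
$p - 111 \left(- \frac{10}{-5 - -6}\right) = 829 - 111 \left(- \frac{10}{-5 - -6}\right) = 829 - 111 \left(- \frac{10}{-5 + 6}\right) = 829 - 111 \left(- \frac{10}{1}\right) = 829 - 111 \left(\left(-10\right) 1\right) = 829 - -1110 = 829 + 1110 = 1939$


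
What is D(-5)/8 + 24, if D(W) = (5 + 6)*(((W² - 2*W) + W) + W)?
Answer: 467/8 ≈ 58.375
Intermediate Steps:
D(W) = 11*W² (D(W) = 11*((W² - W) + W) = 11*W²)
D(-5)/8 + 24 = (11*(-5)²)/8 + 24 = (11*25)/8 + 24 = (⅛)*275 + 24 = 275/8 + 24 = 467/8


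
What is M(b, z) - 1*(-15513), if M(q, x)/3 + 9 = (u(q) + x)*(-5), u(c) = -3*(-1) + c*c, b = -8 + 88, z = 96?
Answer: -81999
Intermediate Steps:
b = 80
u(c) = 3 + c**2
M(q, x) = -72 - 15*x - 15*q**2 (M(q, x) = -27 + 3*(((3 + q**2) + x)*(-5)) = -27 + 3*((3 + x + q**2)*(-5)) = -27 + 3*(-15 - 5*x - 5*q**2) = -27 + (-45 - 15*x - 15*q**2) = -72 - 15*x - 15*q**2)
M(b, z) - 1*(-15513) = (-72 - 15*96 - 15*80**2) - 1*(-15513) = (-72 - 1440 - 15*6400) + 15513 = (-72 - 1440 - 96000) + 15513 = -97512 + 15513 = -81999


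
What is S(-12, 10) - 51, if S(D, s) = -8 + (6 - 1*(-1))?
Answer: -52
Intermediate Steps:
S(D, s) = -1 (S(D, s) = -8 + (6 + 1) = -8 + 7 = -1)
S(-12, 10) - 51 = -1 - 51 = -52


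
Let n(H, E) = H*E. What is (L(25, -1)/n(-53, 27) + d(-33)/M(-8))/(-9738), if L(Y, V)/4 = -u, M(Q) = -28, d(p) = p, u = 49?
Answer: -52711/390182184 ≈ -0.00013509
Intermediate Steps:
n(H, E) = E*H
L(Y, V) = -196 (L(Y, V) = 4*(-1*49) = 4*(-49) = -196)
(L(25, -1)/n(-53, 27) + d(-33)/M(-8))/(-9738) = (-196/(27*(-53)) - 33/(-28))/(-9738) = (-196/(-1431) - 33*(-1/28))*(-1/9738) = (-196*(-1/1431) + 33/28)*(-1/9738) = (196/1431 + 33/28)*(-1/9738) = (52711/40068)*(-1/9738) = -52711/390182184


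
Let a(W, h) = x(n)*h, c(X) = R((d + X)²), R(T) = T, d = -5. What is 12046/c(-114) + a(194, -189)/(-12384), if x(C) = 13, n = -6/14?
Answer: 20441249/19485536 ≈ 1.0490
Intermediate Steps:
n = -3/7 (n = -6*1/14 = -3/7 ≈ -0.42857)
c(X) = (-5 + X)²
a(W, h) = 13*h
12046/c(-114) + a(194, -189)/(-12384) = 12046/((-5 - 114)²) + (13*(-189))/(-12384) = 12046/((-119)²) - 2457*(-1/12384) = 12046/14161 + 273/1376 = 20441249/19485536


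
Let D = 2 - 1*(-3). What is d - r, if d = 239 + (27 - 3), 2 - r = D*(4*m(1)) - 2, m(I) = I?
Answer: 279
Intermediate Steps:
D = 5 (D = 2 + 3 = 5)
r = -16 (r = 2 - (5*(4*1) - 2) = 2 - (5*4 - 2) = 2 - (20 - 2) = 2 - 1*18 = 2 - 18 = -16)
d = 263 (d = 239 + 24 = 263)
d - r = 263 - 1*(-16) = 263 + 16 = 279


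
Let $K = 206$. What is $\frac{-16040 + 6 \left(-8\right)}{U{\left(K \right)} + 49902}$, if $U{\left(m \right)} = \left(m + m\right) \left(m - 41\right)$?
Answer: $- \frac{8044}{58941} \approx -0.13648$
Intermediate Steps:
$U{\left(m \right)} = 2 m \left(-41 + m\right)$
$\frac{-16040 + 6 \left(-8\right)}{U{\left(K \right)} + 49902} = \frac{-16040 + 6 \left(-8\right)}{2 \cdot 206 \left(-41 + 206\right) + 49902} = \frac{-16040 - 48}{2 \cdot 206 \cdot 165 + 49902} = - \frac{16088}{67980 + 49902} = - \frac{16088}{117882} = \left(-16088\right) \frac{1}{117882} = - \frac{8044}{58941}$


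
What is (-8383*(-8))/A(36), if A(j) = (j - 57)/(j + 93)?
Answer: -2883752/7 ≈ -4.1196e+5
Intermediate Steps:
A(j) = (-57 + j)/(93 + j)
(-8383*(-8))/A(36) = (-8383*(-8))/(((-57 + 36)/(93 + 36))) = 67064/((-21/129)) = 67064/(((1/129)*(-21))) = 67064/(-7/43) = 67064*(-43/7) = -2883752/7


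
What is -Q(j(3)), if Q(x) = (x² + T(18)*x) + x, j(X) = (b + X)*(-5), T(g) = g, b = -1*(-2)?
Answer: -150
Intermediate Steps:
b = 2
j(X) = -10 - 5*X (j(X) = (2 + X)*(-5) = -10 - 5*X)
Q(x) = x² + 19*x (Q(x) = (x² + 18*x) + x = x² + 19*x)
-Q(j(3)) = -(-10 - 5*3)*(19 + (-10 - 5*3)) = -(-10 - 15)*(19 + (-10 - 15)) = -(-25)*(19 - 25) = -(-25)*(-6) = -1*150 = -150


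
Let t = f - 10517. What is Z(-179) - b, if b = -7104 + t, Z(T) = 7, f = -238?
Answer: 17866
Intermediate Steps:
t = -10755 (t = -238 - 10517 = -10755)
b = -17859 (b = -7104 - 10755 = -17859)
Z(-179) - b = 7 - 1*(-17859) = 7 + 17859 = 17866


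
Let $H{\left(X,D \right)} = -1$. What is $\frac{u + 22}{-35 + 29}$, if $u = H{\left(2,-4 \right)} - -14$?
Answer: $- \frac{35}{6} \approx -5.8333$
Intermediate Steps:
$u = 13$ ($u = -1 - -14 = -1 + 14 = 13$)
$\frac{u + 22}{-35 + 29} = \frac{13 + 22}{-35 + 29} = \frac{35}{-6} = 35 \left(- \frac{1}{6}\right) = - \frac{35}{6}$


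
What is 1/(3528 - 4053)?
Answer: -1/525 ≈ -0.0019048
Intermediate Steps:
1/(3528 - 4053) = 1/(-525) = -1/525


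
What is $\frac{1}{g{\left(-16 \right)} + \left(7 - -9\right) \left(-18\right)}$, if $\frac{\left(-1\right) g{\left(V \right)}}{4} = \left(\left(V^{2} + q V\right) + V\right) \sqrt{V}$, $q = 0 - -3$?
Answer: $- \frac{1}{33056} + \frac{i}{3099} \approx -3.0252 \cdot 10^{-5} + 0.00032268 i$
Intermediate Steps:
$q = 3$ ($q = 0 + \left(-3 + 6\right) = 0 + 3 = 3$)
$g{\left(V \right)} = - 4 \sqrt{V} \left(V^{2} + 4 V\right)$ ($g{\left(V \right)} = - 4 \left(\left(V^{2} + 3 V\right) + V\right) \sqrt{V} = - 4 \left(V^{2} + 4 V\right) \sqrt{V} = - 4 \sqrt{V} \left(V^{2} + 4 V\right)$)
$\frac{1}{g{\left(-16 \right)} + \left(7 - -9\right) \left(-18\right)} = \frac{1}{4 \left(-16\right)^{\frac{3}{2}} \left(-4 - -16\right) + \left(7 - -9\right) \left(-18\right)} = \frac{1}{4 \left(- 64 i\right) \left(-4 + 16\right) + \left(7 + 9\right) \left(-18\right)} = \frac{1}{4 \left(- 64 i\right) 12 + 16 \left(-18\right)} = \frac{1}{- 3072 i - 288} = \frac{1}{-288 - 3072 i} = \frac{-288 + 3072 i}{9520128}$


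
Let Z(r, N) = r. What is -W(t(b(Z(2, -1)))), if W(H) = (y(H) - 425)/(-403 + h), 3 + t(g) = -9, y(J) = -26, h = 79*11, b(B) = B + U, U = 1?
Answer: 451/466 ≈ 0.96781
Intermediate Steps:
b(B) = 1 + B (b(B) = B + 1 = 1 + B)
h = 869
t(g) = -12 (t(g) = -3 - 9 = -12)
W(H) = -451/466 (W(H) = (-26 - 425)/(-403 + 869) = -451/466)
-W(t(b(Z(2, -1)))) = -1*(-451/466) = 451/466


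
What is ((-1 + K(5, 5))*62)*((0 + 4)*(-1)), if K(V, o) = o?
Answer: -992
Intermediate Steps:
((-1 + K(5, 5))*62)*((0 + 4)*(-1)) = ((-1 + 5)*62)*((0 + 4)*(-1)) = (4*62)*(4*(-1)) = 248*(-4) = -992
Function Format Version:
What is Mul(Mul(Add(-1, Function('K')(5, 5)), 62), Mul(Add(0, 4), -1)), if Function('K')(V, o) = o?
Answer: -992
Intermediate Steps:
Mul(Mul(Add(-1, Function('K')(5, 5)), 62), Mul(Add(0, 4), -1)) = Mul(Mul(Add(-1, 5), 62), Mul(Add(0, 4), -1)) = Mul(Mul(4, 62), Mul(4, -1)) = Mul(248, -4) = -992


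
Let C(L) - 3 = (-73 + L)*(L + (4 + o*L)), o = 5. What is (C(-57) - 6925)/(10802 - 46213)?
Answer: -37018/35411 ≈ -1.0454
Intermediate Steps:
C(L) = 3 + (-73 + L)*(4 + 6*L) (C(L) = 3 + (-73 + L)*(L + (4 + 5*L)) = 3 + (-73 + L)*(4 + 6*L))
(C(-57) - 6925)/(10802 - 46213) = ((-289 - 434*(-57) + 6*(-57)**2) - 6925)/(10802 - 46213) = ((-289 + 24738 + 6*3249) - 6925)/(-35411) = ((-289 + 24738 + 19494) - 6925)*(-1/35411) = (43943 - 6925)*(-1/35411) = 37018*(-1/35411) = -37018/35411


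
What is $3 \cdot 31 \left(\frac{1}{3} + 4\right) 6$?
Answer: $2418$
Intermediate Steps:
$3 \cdot 31 \left(\frac{1}{3} + 4\right) 6 = 93 \left(\frac{1}{3} + 4\right) 6 = 93 \cdot \frac{13}{3} \cdot 6 = 93 \cdot 26 = 2418$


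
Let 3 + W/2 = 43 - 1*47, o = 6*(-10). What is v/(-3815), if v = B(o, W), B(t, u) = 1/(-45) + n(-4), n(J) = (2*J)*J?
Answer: -1439/171675 ≈ -0.0083821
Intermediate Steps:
o = -60
n(J) = 2*J**2
W = -14 (W = -6 + 2*(43 - 1*47) = -6 + 2*(43 - 47) = -6 + 2*(-4) = -6 - 8 = -14)
B(t, u) = 1439/45 (B(t, u) = 1/(-45) + 2*(-4)**2 = -1/45 + 2*16 = -1/45 + 32 = 1439/45)
v = 1439/45 ≈ 31.978
v/(-3815) = (1439/45)/(-3815) = (1439/45)*(-1/3815) = -1439/171675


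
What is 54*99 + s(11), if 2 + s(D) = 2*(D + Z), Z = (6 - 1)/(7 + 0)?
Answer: 37572/7 ≈ 5367.4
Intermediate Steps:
Z = 5/7 ≈ 0.71429
s(D) = -4/7 + 2*D (s(D) = -2 + 2*(D + 5/7) = -2 + 2*(5/7 + D) = -2 + (10/7 + 2*D) = -4/7 + 2*D)
54*99 + s(11) = 54*99 + (-4/7 + 2*11) = 5346 + (-4/7 + 22) = 5346 + 150/7 = 37572/7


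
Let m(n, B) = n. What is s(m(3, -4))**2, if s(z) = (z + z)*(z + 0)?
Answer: 324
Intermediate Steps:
s(z) = 2*z**2 (s(z) = (2*z)*z = 2*z**2)
s(m(3, -4))**2 = (2*3**2)**2 = (2*9)**2 = 18**2 = 324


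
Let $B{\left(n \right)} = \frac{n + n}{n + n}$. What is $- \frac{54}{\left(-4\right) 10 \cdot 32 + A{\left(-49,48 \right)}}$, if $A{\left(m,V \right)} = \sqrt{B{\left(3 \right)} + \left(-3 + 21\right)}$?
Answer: $\frac{23040}{546127} + \frac{18 \sqrt{19}}{546127} \approx 0.042332$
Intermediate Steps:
$B{\left(n \right)} = 1$ ($B{\left(n \right)} = \frac{2 n}{2 n} = 2 n \frac{1}{2 n} = 1$)
$A{\left(m,V \right)} = \sqrt{19}$ ($A{\left(m,V \right)} = \sqrt{1 + \left(-3 + 21\right)} = \sqrt{1 + 18} = \sqrt{19}$)
$- \frac{54}{\left(-4\right) 10 \cdot 32 + A{\left(-49,48 \right)}} = - \frac{54}{\left(-4\right) 10 \cdot 32 + \sqrt{19}} = - \frac{54}{\left(-40\right) 32 + \sqrt{19}} = - \frac{54}{-1280 + \sqrt{19}}$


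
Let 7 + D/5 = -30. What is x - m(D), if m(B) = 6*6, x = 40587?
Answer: 40551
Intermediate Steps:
D = -185 (D = -35 + 5*(-30) = -35 - 150 = -185)
m(B) = 36
x - m(D) = 40587 - 1*36 = 40587 - 36 = 40551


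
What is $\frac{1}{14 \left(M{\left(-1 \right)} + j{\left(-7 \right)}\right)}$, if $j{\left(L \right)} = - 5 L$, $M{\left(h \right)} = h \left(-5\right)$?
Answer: $\frac{1}{560} \approx 0.0017857$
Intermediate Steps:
$M{\left(h \right)} = - 5 h$
$\frac{1}{14 \left(M{\left(-1 \right)} + j{\left(-7 \right)}\right)} = \frac{1}{14 \left(\left(-5\right) \left(-1\right) - -35\right)} = \frac{1}{14 \left(5 + 35\right)} = \frac{1}{14 \cdot 40} = \frac{1}{560}$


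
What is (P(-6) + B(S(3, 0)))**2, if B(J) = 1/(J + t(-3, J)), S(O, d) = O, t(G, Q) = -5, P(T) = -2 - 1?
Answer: 49/4 ≈ 12.250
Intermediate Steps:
P(T) = -3
B(J) = 1/(-5 + J) (B(J) = 1/(J - 5) = 1/(-5 + J))
(P(-6) + B(S(3, 0)))**2 = (-3 + 1/(-5 + 3))**2 = (-3 + 1/(-2))**2 = (-3 - 1/2)**2 = (-7/2)**2 = 49/4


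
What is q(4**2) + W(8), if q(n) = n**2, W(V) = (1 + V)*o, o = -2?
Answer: 238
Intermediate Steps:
W(V) = -2 - 2*V (W(V) = (1 + V)*(-2) = -2 - 2*V)
q(4**2) + W(8) = (4**2)**2 + (-2 - 2*8) = 16**2 + (-2 - 16) = 256 - 18 = 238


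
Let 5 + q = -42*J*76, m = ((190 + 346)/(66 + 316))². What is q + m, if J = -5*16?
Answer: 9315677579/36481 ≈ 2.5536e+5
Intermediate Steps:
J = -80
m = 71824/36481 (m = (536/382)² = (536*(1/382))² = (268/191)² = 71824/36481 ≈ 1.9688)
q = 255355 (q = -5 - 42*(-80)*76 = -5 + 3360*76 = -5 + 255360 = 255355)
q + m = 255355 + 71824/36481 = 9315677579/36481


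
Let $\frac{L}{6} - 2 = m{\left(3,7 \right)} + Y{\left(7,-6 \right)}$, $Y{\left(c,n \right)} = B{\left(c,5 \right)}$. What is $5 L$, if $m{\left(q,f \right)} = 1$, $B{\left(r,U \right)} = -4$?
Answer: $-30$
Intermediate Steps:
$Y{\left(c,n \right)} = -4$
$L = -6$ ($L = 12 + 6 \left(1 - 4\right) = 12 + 6 \left(-3\right) = 12 - 18 = -6$)
$5 L = 5 \left(-6\right) = -30$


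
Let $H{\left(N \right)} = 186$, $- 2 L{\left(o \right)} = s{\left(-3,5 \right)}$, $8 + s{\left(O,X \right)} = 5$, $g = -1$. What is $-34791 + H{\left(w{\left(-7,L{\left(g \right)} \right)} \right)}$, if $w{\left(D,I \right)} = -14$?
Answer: $-34605$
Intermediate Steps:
$s{\left(O,X \right)} = -3$ ($s{\left(O,X \right)} = -8 + 5 = -3$)
$L{\left(o \right)} = \frac{3}{2}$ ($L{\left(o \right)} = \left(- \frac{1}{2}\right) \left(-3\right) = \frac{3}{2}$)
$-34791 + H{\left(w{\left(-7,L{\left(g \right)} \right)} \right)} = -34791 + 186 = -34605$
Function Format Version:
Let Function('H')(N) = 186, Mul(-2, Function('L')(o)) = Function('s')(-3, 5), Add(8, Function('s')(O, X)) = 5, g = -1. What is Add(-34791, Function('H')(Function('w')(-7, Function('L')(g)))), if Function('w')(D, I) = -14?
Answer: -34605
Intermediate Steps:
Function('s')(O, X) = -3 (Function('s')(O, X) = Add(-8, 5) = -3)
Function('L')(o) = Rational(3, 2) (Function('L')(o) = Mul(Rational(-1, 2), -3) = Rational(3, 2))
Add(-34791, Function('H')(Function('w')(-7, Function('L')(g)))) = Add(-34791, 186) = -34605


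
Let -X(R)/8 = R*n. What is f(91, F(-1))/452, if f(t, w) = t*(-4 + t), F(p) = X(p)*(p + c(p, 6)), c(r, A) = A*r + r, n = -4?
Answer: 7917/452 ≈ 17.515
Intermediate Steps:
X(R) = 32*R (X(R) = -8*R*(-4) = -(-32)*R = 32*R)
c(r, A) = r + A*r
F(p) = 256*p² (F(p) = (32*p)*(p + p*(1 + 6)) = (32*p)*(p + p*7) = (32*p)*(p + 7*p) = (32*p)*(8*p) = 256*p²)
f(91, F(-1))/452 = (91*(-4 + 91))/452 = (91*87)*(1/452) = 7917*(1/452) = 7917/452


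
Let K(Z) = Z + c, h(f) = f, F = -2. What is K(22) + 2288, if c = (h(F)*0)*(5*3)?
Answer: 2310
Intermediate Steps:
c = 0 (c = (-2*0)*(5*3) = 0*15 = 0)
K(Z) = Z (K(Z) = Z + 0 = Z)
K(22) + 2288 = 22 + 2288 = 2310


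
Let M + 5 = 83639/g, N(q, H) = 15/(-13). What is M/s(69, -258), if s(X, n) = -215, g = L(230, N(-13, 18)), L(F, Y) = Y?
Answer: 1087382/3225 ≈ 337.17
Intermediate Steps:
N(q, H) = -15/13 (N(q, H) = 15*(-1/13) = -15/13)
g = -15/13 ≈ -1.1538
M = -1087382/15 (M = -5 + 83639/(-15/13) = -5 + 83639*(-13/15) = -5 - 1087307/15 = -1087382/15 ≈ -72492.)
M/s(69, -258) = -1087382/15/(-215) = -1087382/15*(-1/215) = 1087382/3225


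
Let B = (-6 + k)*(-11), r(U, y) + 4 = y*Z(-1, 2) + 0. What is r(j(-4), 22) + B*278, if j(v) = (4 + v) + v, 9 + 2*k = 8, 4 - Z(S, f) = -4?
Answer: 20049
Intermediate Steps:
Z(S, f) = 8 (Z(S, f) = 4 - 1*(-4) = 4 + 4 = 8)
k = -½ (k = -9/2 + (½)*8 = -9/2 + 4 = -½ ≈ -0.50000)
j(v) = 4 + 2*v
r(U, y) = -4 + 8*y (r(U, y) = -4 + (y*8 + 0) = -4 + (8*y + 0) = -4 + 8*y)
B = 143/2 (B = (-6 - ½)*(-11) = -13/2*(-11) = 143/2 ≈ 71.500)
r(j(-4), 22) + B*278 = (-4 + 8*22) + (143/2)*278 = (-4 + 176) + 19877 = 172 + 19877 = 20049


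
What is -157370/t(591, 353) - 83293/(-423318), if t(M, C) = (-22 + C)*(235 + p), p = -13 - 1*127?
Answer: -1828525865/380320986 ≈ -4.8078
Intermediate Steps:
p = -140 (p = -13 - 127 = -140)
t(M, C) = -2090 + 95*C (t(M, C) = (-22 + C)*(235 - 140) = (-22 + C)*95 = -2090 + 95*C)
-157370/t(591, 353) - 83293/(-423318) = -157370/(-2090 + 95*353) - 83293/(-423318) = -157370/(-2090 + 33535) - 83293*(-1/423318) = -157370/31445 + 11899/60474 = -157370*1/31445 + 11899/60474 = -31474/6289 + 11899/60474 = -1828525865/380320986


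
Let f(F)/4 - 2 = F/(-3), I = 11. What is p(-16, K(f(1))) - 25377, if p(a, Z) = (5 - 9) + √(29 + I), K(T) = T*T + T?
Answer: -25381 + 2*√10 ≈ -25375.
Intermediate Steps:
f(F) = 8 - 4*F/3 (f(F) = 8 + 4*(F/(-3)) = 8 + 4*(F*(-⅓)) = 8 + 4*(-F/3) = 8 - 4*F/3)
K(T) = T + T² (K(T) = T² + T = T + T²)
p(a, Z) = -4 + 2*√10 (p(a, Z) = (5 - 9) + √(29 + 11) = -4 + √40 = -4 + 2*√10)
p(-16, K(f(1))) - 25377 = (-4 + 2*√10) - 25377 = -25381 + 2*√10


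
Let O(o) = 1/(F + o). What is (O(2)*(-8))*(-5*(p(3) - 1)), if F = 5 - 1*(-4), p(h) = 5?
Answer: 160/11 ≈ 14.545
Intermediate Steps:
F = 9 (F = 5 + 4 = 9)
O(o) = 1/(9 + o)
(O(2)*(-8))*(-5*(p(3) - 1)) = (-8/(9 + 2))*(-5*(5 - 1)) = (-8/11)*(-5*4) = ((1/11)*(-8))*(-20) = -8/11*(-20) = 160/11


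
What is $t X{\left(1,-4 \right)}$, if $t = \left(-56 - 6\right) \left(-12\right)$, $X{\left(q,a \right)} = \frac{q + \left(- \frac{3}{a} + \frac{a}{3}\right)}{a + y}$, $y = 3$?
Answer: $-310$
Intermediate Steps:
$X{\left(q,a \right)} = \frac{q - \frac{3}{a} + \frac{a}{3}}{3 + a}$ ($X{\left(q,a \right)} = \frac{q + \left(- \frac{3}{a} + \frac{a}{3}\right)}{a + 3} = \frac{q + \left(- \frac{3}{a} + a \frac{1}{3}\right)}{3 + a} = \frac{q + \left(- \frac{3}{a} + \frac{a}{3}\right)}{3 + a} = \frac{q - \frac{3}{a} + \frac{a}{3}}{3 + a}$)
$t = 744$ ($t = \left(-62\right) \left(-12\right) = 744$)
$t X{\left(1,-4 \right)} = 744 \frac{-3 + \frac{\left(-4\right)^{2}}{3} - 4}{\left(-4\right) \left(3 - 4\right)} = 744 \left(- \frac{-3 + \frac{1}{3} \cdot 16 - 4}{4 \left(-1\right)}\right) = 744 \left(\left(- \frac{1}{4}\right) \left(-1\right) \left(-3 + \frac{16}{3} - 4\right)\right) = 744 \left(\left(- \frac{1}{4}\right) \left(-1\right) \left(- \frac{5}{3}\right)\right) = 744 \left(- \frac{5}{12}\right) = -310$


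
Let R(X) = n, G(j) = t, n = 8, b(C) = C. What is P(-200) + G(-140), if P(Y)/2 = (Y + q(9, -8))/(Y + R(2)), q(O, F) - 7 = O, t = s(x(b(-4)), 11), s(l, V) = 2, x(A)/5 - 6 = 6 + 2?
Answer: 47/12 ≈ 3.9167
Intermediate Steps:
x(A) = 70 (x(A) = 30 + 5*(6 + 2) = 30 + 5*8 = 30 + 40 = 70)
t = 2
G(j) = 2
q(O, F) = 7 + O
R(X) = 8
P(Y) = 2*(16 + Y)/(8 + Y) (P(Y) = 2*((Y + (7 + 9))/(Y + 8)) = 2*((Y + 16)/(8 + Y)) = 2*((16 + Y)/(8 + Y)) = 2*(16 + Y)/(8 + Y))
P(-200) + G(-140) = 2*(16 - 200)/(8 - 200) + 2 = 2*(-184)/(-192) + 2 = 2*(-1/192)*(-184) + 2 = 23/12 + 2 = 47/12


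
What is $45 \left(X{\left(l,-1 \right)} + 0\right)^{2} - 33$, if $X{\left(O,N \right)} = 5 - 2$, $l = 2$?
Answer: $372$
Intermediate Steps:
$X{\left(O,N \right)} = 3$
$45 \left(X{\left(l,-1 \right)} + 0\right)^{2} - 33 = 45 \left(3 + 0\right)^{2} - 33 = 45 \cdot 3^{2} - 33 = 45 \cdot 9 - 33 = 405 - 33 = 372$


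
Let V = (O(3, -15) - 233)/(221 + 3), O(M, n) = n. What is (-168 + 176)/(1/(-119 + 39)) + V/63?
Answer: -1128991/1764 ≈ -640.02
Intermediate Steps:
V = -31/28 (V = (-15 - 233)/(221 + 3) = -248/224 = -248*1/224 = -31/28 ≈ -1.1071)
(-168 + 176)/(1/(-119 + 39)) + V/63 = (-168 + 176)/(1/(-119 + 39)) - 31/28/63 = 8/(1/(-80)) - 31/28*1/63 = 8/(-1/80) - 31/1764 = 8*(-80) - 31/1764 = -640 - 31/1764 = -1128991/1764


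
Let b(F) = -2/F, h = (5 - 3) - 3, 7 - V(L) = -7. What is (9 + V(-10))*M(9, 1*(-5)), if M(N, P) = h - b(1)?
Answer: 23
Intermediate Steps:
V(L) = 14 (V(L) = 7 - 1*(-7) = 7 + 7 = 14)
h = -1 (h = 2 - 3 = -1)
M(N, P) = 1 (M(N, P) = -1 - (-2)/1 = -1 - (-2) = -1 - 1*(-2) = -1 + 2 = 1)
(9 + V(-10))*M(9, 1*(-5)) = (9 + 14)*1 = 23*1 = 23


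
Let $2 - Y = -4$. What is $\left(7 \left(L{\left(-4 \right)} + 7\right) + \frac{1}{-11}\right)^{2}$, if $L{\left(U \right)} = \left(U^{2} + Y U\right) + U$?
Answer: $\frac{148996}{121} \approx 1231.4$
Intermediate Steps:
$Y = 6$ ($Y = 2 - -4 = 2 + 4 = 6$)
$L{\left(U \right)} = U^{2} + 7 U$ ($L{\left(U \right)} = \left(U^{2} + 6 U\right) + U = U^{2} + 7 U$)
$\left(7 \left(L{\left(-4 \right)} + 7\right) + \frac{1}{-11}\right)^{2} = \left(7 \left(- 4 \left(7 - 4\right) + 7\right) + \frac{1}{-11}\right)^{2} = \left(7 \left(\left(-4\right) 3 + 7\right) - \frac{1}{11}\right)^{2} = \left(7 \left(-12 + 7\right) - \frac{1}{11}\right)^{2} = \left(7 \left(-5\right) - \frac{1}{11}\right)^{2} = \left(-35 - \frac{1}{11}\right)^{2} = \left(- \frac{386}{11}\right)^{2} = \frac{148996}{121}$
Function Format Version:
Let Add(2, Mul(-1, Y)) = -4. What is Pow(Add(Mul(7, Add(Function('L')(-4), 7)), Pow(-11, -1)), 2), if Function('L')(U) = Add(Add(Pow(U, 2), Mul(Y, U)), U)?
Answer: Rational(148996, 121) ≈ 1231.4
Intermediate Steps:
Y = 6 (Y = Add(2, Mul(-1, -4)) = Add(2, 4) = 6)
Function('L')(U) = Add(Pow(U, 2), Mul(7, U)) (Function('L')(U) = Add(Add(Pow(U, 2), Mul(6, U)), U) = Add(Pow(U, 2), Mul(7, U)))
Pow(Add(Mul(7, Add(Function('L')(-4), 7)), Pow(-11, -1)), 2) = Pow(Add(Mul(7, Add(Mul(-4, Add(7, -4)), 7)), Pow(-11, -1)), 2) = Pow(Add(Mul(7, Add(Mul(-4, 3), 7)), Rational(-1, 11)), 2) = Pow(Add(Mul(7, Add(-12, 7)), Rational(-1, 11)), 2) = Pow(Add(Mul(7, -5), Rational(-1, 11)), 2) = Pow(Add(-35, Rational(-1, 11)), 2) = Pow(Rational(-386, 11), 2) = Rational(148996, 121)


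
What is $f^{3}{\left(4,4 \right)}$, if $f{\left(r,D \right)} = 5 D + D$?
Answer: $13824$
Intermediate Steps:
$f{\left(r,D \right)} = 6 D$
$f^{3}{\left(4,4 \right)} = \left(6 \cdot 4\right)^{3} = 24^{3} = 13824$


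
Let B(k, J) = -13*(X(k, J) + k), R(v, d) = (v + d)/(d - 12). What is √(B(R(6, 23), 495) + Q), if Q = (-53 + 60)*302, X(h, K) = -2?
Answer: √254793/11 ≈ 45.888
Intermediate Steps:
R(v, d) = (d + v)/(-12 + d)
B(k, J) = 26 - 13*k (B(k, J) = -13*(-2 + k) = 26 - 13*k)
Q = 2114 (Q = 7*302 = 2114)
√(B(R(6, 23), 495) + Q) = √((26 - 13*(23 + 6)/(-12 + 23)) + 2114) = √((26 - 13*29/11) + 2114) = √((26 - 377/11) + 2114) = √(-91/11 + 2114) = √(23163/11) = √254793/11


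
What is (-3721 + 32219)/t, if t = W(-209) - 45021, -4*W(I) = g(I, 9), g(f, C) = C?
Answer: -113992/180093 ≈ -0.63296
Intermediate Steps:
W(I) = -9/4 (W(I) = -1/4*9 = -9/4)
t = -180093/4 (t = -9/4 - 45021 = -180093/4 ≈ -45023.)
(-3721 + 32219)/t = (-3721 + 32219)/(-180093/4) = 28498*(-4/180093) = -113992/180093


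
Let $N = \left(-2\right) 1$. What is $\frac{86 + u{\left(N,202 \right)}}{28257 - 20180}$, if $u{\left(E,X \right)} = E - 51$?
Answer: $\frac{33}{8077} \approx 0.0040857$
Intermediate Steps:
$N = -2$
$u{\left(E,X \right)} = -51 + E$ ($u{\left(E,X \right)} = E - 51 = -51 + E$)
$\frac{86 + u{\left(N,202 \right)}}{28257 - 20180} = \frac{86 - 53}{28257 - 20180} = \frac{86 - 53}{8077} = 33 \cdot \frac{1}{8077} = \frac{33}{8077}$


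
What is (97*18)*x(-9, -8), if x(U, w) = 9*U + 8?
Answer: -127458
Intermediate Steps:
x(U, w) = 8 + 9*U
(97*18)*x(-9, -8) = (97*18)*(8 + 9*(-9)) = 1746*(8 - 81) = 1746*(-73) = -127458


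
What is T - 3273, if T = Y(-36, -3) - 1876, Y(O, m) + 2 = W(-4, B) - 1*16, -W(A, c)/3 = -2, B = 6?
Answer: -5161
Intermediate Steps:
W(A, c) = 6 (W(A, c) = -3*(-2) = 6)
Y(O, m) = -12 (Y(O, m) = -2 + (6 - 1*16) = -2 + (6 - 16) = -2 - 10 = -12)
T = -1888 (T = -12 - 1876 = -1888)
T - 3273 = -1888 - 3273 = -5161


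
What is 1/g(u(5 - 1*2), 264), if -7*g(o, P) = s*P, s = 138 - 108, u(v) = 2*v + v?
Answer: -7/7920 ≈ -0.00088384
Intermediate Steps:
u(v) = 3*v
s = 30
g(o, P) = -30*P/7
1/g(u(5 - 1*2), 264) = 1/(-30/7*264) = 1/(-7920/7) = -7/7920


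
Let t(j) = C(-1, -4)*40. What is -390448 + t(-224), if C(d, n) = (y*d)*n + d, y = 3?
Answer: -390008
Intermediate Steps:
C(d, n) = d + 3*d*n (C(d, n) = (3*d)*n + d = 3*d*n + d = d + 3*d*n)
t(j) = 440 (t(j) = -(1 + 3*(-4))*40 = -(1 - 12)*40 = -1*(-11)*40 = 11*40 = 440)
-390448 + t(-224) = -390448 + 440 = -390008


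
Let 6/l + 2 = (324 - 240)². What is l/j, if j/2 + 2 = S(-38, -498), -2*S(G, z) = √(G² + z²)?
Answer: 1/73312222 - √62362/146624444 ≈ -1.6895e-6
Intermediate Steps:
S(G, z) = -√(G² + z²)/2
j = -4 - 2*√62362 (j = -4 + 2*(-√((-38)² + (-498)²)/2) = -4 + 2*(-√(1444 + 248004)/2) = -4 + 2*(-√62362) = -4 - 2*√62362 ≈ -503.45)
l = 3/3527 (l = 6/(-2 + (324 - 240)²) = 6/(-2 + 84²) = 6/(-2 + 7056) = 6/7054 = 6*(1/7054) = 3/3527 ≈ 0.00085058)
l/j = 3/(3527*(-4 - 2*√62362))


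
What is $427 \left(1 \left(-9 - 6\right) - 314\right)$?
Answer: $-140483$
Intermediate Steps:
$427 \left(1 \left(-9 - 6\right) - 314\right) = 427 \left(1 \left(-15\right) - 314\right) = 427 \left(-15 - 314\right) = 427 \left(-329\right) = -140483$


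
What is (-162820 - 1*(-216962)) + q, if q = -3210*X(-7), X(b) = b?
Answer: 76612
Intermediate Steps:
q = 22470 (q = -3210*(-7) = 22470)
(-162820 - 1*(-216962)) + q = (-162820 - 1*(-216962)) + 22470 = (-162820 + 216962) + 22470 = 54142 + 22470 = 76612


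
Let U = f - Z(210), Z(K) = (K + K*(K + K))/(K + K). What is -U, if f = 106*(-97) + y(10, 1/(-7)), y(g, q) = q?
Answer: 146897/14 ≈ 10493.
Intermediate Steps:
Z(K) = (K + 2*K²)/(2*K) (Z(K) = (K + K*(2*K))/((2*K)) = (K + 2*K²)*(1/(2*K)) = (K + 2*K²)/(2*K))
f = -71975/7 (f = 106*(-97) + 1/(-7) = -10282 - ⅐ = -71975/7 ≈ -10282.)
U = -146897/14 (U = -71975/7 - (½ + 210) = -71975/7 - 1*421/2 = -71975/7 - 421/2 = -146897/14 ≈ -10493.)
-U = -1*(-146897/14) = 146897/14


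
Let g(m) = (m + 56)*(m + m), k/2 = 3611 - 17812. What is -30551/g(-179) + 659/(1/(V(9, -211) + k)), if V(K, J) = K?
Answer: -823919632109/44034 ≈ -1.8711e+7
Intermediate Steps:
k = -28402 (k = 2*(3611 - 17812) = 2*(-14201) = -28402)
g(m) = 2*m*(56 + m) (g(m) = (56 + m)*(2*m) = 2*m*(56 + m))
-30551/g(-179) + 659/(1/(V(9, -211) + k)) = -30551*(-1/(358*(56 - 179))) + 659/(1/(9 - 28402)) = -30551/(2*(-179)*(-123)) + 659/(1/(-28393)) = -30551/44034 + 659/(-1/28393) = -30551*1/44034 + 659*(-28393) = -30551/44034 - 18710987 = -823919632109/44034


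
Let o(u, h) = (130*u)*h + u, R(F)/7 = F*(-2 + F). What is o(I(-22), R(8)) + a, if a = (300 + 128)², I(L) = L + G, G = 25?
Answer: 314227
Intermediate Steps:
R(F) = 7*F*(-2 + F) (R(F) = 7*(F*(-2 + F)) = 7*F*(-2 + F))
I(L) = 25 + L (I(L) = L + 25 = 25 + L)
o(u, h) = u + 130*h*u (o(u, h) = 130*h*u + u = u + 130*h*u)
a = 183184 (a = 428² = 183184)
o(I(-22), R(8)) + a = (25 - 22)*(1 + 130*(7*8*(-2 + 8))) + 183184 = 3*(1 + 130*(7*8*6)) + 183184 = 3*(1 + 130*336) + 183184 = 3*(1 + 43680) + 183184 = 3*43681 + 183184 = 131043 + 183184 = 314227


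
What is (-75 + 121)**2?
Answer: 2116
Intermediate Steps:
(-75 + 121)**2 = 46**2 = 2116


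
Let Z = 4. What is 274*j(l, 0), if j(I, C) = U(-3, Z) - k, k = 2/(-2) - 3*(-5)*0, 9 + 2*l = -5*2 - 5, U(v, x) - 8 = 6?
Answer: 4110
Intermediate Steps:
U(v, x) = 14 (U(v, x) = 8 + 6 = 14)
l = -12 (l = -9/2 + (-5*2 - 5)/2 = -9/2 + (-10 - 5)/2 = -9/2 + (½)*(-15) = -9/2 - 15/2 = -12)
k = -1 (k = 2*(-½) - (-15)*0 = -1 - 1*0 = -1 + 0 = -1)
j(I, C) = 15 (j(I, C) = 14 - 1*(-1) = 14 + 1 = 15)
274*j(l, 0) = 274*15 = 4110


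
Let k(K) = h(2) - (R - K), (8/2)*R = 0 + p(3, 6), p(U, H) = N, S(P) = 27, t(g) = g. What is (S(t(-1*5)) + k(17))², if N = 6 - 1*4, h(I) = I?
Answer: 8281/4 ≈ 2070.3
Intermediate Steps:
N = 2 (N = 6 - 4 = 2)
p(U, H) = 2
R = ½ (R = (0 + 2)/4 = (¼)*2 = ½ ≈ 0.50000)
k(K) = 3/2 + K (k(K) = 2 - (½ - K) = 2 + (-½ + K) = 3/2 + K)
(S(t(-1*5)) + k(17))² = (27 + (3/2 + 17))² = (27 + 37/2)² = (91/2)² = 8281/4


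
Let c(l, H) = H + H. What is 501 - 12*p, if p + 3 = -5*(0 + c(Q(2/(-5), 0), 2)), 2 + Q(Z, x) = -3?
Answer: 777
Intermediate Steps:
Q(Z, x) = -5 (Q(Z, x) = -2 - 3 = -5)
c(l, H) = 2*H
p = -23 (p = -3 - 5*(0 + 2*2) = -3 - 5*(0 + 4) = -3 - 5*4 = -3 - 20 = -23)
501 - 12*p = 501 - 12*(-23) = 501 - 1*(-276) = 501 + 276 = 777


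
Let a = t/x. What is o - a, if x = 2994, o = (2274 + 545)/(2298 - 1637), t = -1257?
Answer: 3090321/659678 ≈ 4.6846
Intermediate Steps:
o = 2819/661 ≈ 4.2647
a = -419/998 (a = -1257/2994 = -1257*1/2994 = -419/998 ≈ -0.41984)
o - a = 2819/661 - 1*(-419/998) = 2819/661 + 419/998 = 3090321/659678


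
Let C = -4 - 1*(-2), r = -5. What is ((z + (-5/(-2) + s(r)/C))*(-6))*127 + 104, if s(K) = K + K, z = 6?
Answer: -10183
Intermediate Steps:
C = -2 (C = -4 + 2 = -2)
s(K) = 2*K
((z + (-5/(-2) + s(r)/C))*(-6))*127 + 104 = ((6 + (-5/(-2) + (2*(-5))/(-2)))*(-6))*127 + 104 = ((6 + (-5*(-½) - 10*(-½)))*(-6))*127 + 104 = ((6 + (5/2 + 5))*(-6))*127 + 104 = ((6 + 15/2)*(-6))*127 + 104 = ((27/2)*(-6))*127 + 104 = -81*127 + 104 = -10287 + 104 = -10183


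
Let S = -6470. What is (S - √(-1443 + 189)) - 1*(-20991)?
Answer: 14521 - I*√1254 ≈ 14521.0 - 35.412*I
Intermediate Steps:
(S - √(-1443 + 189)) - 1*(-20991) = (-6470 - √(-1443 + 189)) - 1*(-20991) = (-6470 - √(-1254)) + 20991 = (-6470 - I*√1254) + 20991 = 14521 - I*√1254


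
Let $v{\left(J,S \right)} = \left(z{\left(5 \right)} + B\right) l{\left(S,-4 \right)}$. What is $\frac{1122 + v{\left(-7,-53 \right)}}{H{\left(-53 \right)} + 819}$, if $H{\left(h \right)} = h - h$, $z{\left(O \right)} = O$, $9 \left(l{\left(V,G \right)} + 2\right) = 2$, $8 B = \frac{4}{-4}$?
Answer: $\frac{3340}{2457} \approx 1.3594$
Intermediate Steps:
$B = - \frac{1}{8}$ ($B = \frac{4 \frac{1}{-4}}{8} = \frac{4 \left(- \frac{1}{4}\right)}{8} = \frac{1}{8} \left(-1\right) = - \frac{1}{8} \approx -0.125$)
$l{\left(V,G \right)} = - \frac{16}{9}$ ($l{\left(V,G \right)} = -2 + \frac{1}{9} \cdot 2 = -2 + \frac{2}{9} = - \frac{16}{9}$)
$v{\left(J,S \right)} = - \frac{26}{3}$ ($v{\left(J,S \right)} = \left(5 - \frac{1}{8}\right) \left(- \frac{16}{9}\right) = \frac{39}{8} \left(- \frac{16}{9}\right) = - \frac{26}{3}$)
$H{\left(h \right)} = 0$
$\frac{1122 + v{\left(-7,-53 \right)}}{H{\left(-53 \right)} + 819} = \frac{1122 - \frac{26}{3}}{0 + 819} = \frac{3340}{3 \cdot 819} = \frac{3340}{3} \cdot \frac{1}{819} = \frac{3340}{2457}$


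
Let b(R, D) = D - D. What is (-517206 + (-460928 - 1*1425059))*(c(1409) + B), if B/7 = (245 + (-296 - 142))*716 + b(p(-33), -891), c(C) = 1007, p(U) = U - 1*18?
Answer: 2322227024637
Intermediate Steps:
p(U) = -18 + U (p(U) = U - 18 = -18 + U)
b(R, D) = 0
B = -967316 (B = 7*((245 + (-296 - 142))*716 + 0) = 7*((245 - 438)*716 + 0) = 7*(-193*716 + 0) = 7*(-138188 + 0) = 7*(-138188) = -967316)
(-517206 + (-460928 - 1*1425059))*(c(1409) + B) = (-517206 + (-460928 - 1*1425059))*(1007 - 967316) = (-517206 + (-460928 - 1425059))*(-966309) = (-517206 - 1885987)*(-966309) = -2403193*(-966309) = 2322227024637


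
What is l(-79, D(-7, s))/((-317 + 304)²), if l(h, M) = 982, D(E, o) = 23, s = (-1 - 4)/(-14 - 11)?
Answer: 982/169 ≈ 5.8107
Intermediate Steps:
s = ⅕ (s = -5/(-25) = -5*(-1/25) = ⅕ ≈ 0.20000)
l(-79, D(-7, s))/((-317 + 304)²) = 982/((-317 + 304)²) = 982/((-13)²) = 982/169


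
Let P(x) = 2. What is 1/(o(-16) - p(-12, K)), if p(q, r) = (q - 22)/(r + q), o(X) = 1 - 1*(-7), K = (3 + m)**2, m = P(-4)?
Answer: 13/138 ≈ 0.094203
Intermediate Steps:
m = 2
K = 25 (K = (3 + 2)**2 = 5**2 = 25)
o(X) = 8 (o(X) = 1 + 7 = 8)
p(q, r) = (-22 + q)/(q + r)
1/(o(-16) - p(-12, K)) = 1/(8 - (-22 - 12)/(-12 + 25)) = 1/(8 - (-34)/13) = 1/(8 - 1*(-34/13)) = 1/(8 + 34/13) = 1/(138/13) = 13/138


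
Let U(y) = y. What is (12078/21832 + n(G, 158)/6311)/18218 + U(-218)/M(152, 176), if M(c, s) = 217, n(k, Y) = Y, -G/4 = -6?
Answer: -273593122817055/272346713436056 ≈ -1.0046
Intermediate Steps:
G = 24 (G = -4*(-6) = 24)
(12078/21832 + n(G, 158)/6311)/18218 + U(-218)/M(152, 176) = (12078/21832 + 158/6311)/18218 - 218/217 = (12078*(1/21832) + 158*(1/6311))*(1/18218) - 218*1/217 = (6039/10916 + 158/6311)*(1/18218) - 218/217 = (39836857/68890876)*(1/18218) - 218/217 = 39836857/1255053978968 - 218/217 = -273593122817055/272346713436056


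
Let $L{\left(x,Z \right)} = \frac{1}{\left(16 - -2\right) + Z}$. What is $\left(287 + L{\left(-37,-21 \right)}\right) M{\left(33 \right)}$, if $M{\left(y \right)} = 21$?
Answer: $6020$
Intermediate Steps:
$L{\left(x,Z \right)} = \frac{1}{18 + Z}$ ($L{\left(x,Z \right)} = \frac{1}{\left(16 + 2\right) + Z} = \frac{1}{18 + Z}$)
$\left(287 + L{\left(-37,-21 \right)}\right) M{\left(33 \right)} = \left(287 + \frac{1}{18 - 21}\right) 21 = \left(287 + \frac{1}{-3}\right) 21 = \left(287 - \frac{1}{3}\right) 21 = \frac{860}{3} \cdot 21 = 6020$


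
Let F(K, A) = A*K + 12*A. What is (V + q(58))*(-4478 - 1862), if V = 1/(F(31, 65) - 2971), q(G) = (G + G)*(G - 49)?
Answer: -291232655/44 ≈ -6.6189e+6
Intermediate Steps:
q(G) = 2*G*(-49 + G) (q(G) = (2*G)*(-49 + G) = 2*G*(-49 + G))
F(K, A) = 12*A + A*K
V = -1/176 (V = 1/(65*(12 + 31) - 2971) = 1/(65*43 - 2971) = 1/(2795 - 2971) = 1/(-176) = -1/176 ≈ -0.0056818)
(V + q(58))*(-4478 - 1862) = (-1/176 + 2*58*(-49 + 58))*(-4478 - 1862) = (-1/176 + 2*58*9)*(-6340) = (-1/176 + 1044)*(-6340) = (183743/176)*(-6340) = -291232655/44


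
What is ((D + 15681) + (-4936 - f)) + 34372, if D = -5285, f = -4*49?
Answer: 40028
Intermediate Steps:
f = -196
((D + 15681) + (-4936 - f)) + 34372 = ((-5285 + 15681) + (-4936 - 1*(-196))) + 34372 = (10396 + (-4936 + 196)) + 34372 = (10396 - 4740) + 34372 = 5656 + 34372 = 40028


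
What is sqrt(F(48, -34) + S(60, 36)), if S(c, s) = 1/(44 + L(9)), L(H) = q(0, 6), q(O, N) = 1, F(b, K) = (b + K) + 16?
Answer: sqrt(6755)/15 ≈ 5.4793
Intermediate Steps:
F(b, K) = 16 + K + b (F(b, K) = (K + b) + 16 = 16 + K + b)
L(H) = 1
S(c, s) = 1/45 (S(c, s) = 1/(44 + 1) = 1/45)
sqrt(F(48, -34) + S(60, 36)) = sqrt((16 - 34 + 48) + 1/45) = sqrt(30 + 1/45) = sqrt(1351/45) = sqrt(6755)/15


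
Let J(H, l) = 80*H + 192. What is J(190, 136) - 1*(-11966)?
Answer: 27358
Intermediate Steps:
J(H, l) = 192 + 80*H
J(190, 136) - 1*(-11966) = (192 + 80*190) - 1*(-11966) = (192 + 15200) + 11966 = 15392 + 11966 = 27358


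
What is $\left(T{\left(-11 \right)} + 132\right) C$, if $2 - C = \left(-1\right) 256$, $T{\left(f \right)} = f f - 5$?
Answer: $63984$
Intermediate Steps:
$T{\left(f \right)} = -5 + f^{2}$ ($T{\left(f \right)} = f^{2} - 5 = -5 + f^{2}$)
$C = 258$ ($C = 2 - \left(-1\right) 256 = 2 - -256 = 2 + 256 = 258$)
$\left(T{\left(-11 \right)} + 132\right) C = \left(\left(-5 + \left(-11\right)^{2}\right) + 132\right) 258 = \left(\left(-5 + 121\right) + 132\right) 258 = \left(116 + 132\right) 258 = 248 \cdot 258 = 63984$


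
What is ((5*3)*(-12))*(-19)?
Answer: 3420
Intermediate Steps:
((5*3)*(-12))*(-19) = (15*(-12))*(-19) = -180*(-19) = 3420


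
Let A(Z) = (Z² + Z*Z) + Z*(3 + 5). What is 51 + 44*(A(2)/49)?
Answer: 3555/49 ≈ 72.551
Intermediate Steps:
A(Z) = 2*Z² + 8*Z (A(Z) = (Z² + Z²) + Z*8 = 2*Z² + 8*Z)
51 + 44*(A(2)/49) = 51 + 44*((2*2*(4 + 2))/49) = 51 + 44*((2*2*6)*(1/49)) = 51 + 44*(24*(1/49)) = 51 + 44*(24/49) = 51 + 1056/49 = 3555/49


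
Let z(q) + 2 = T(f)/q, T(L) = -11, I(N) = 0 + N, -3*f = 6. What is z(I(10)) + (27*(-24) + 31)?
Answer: -6201/10 ≈ -620.10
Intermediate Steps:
f = -2 (f = -1/3*6 = -2)
I(N) = N
z(q) = -2 - 11/q
z(I(10)) + (27*(-24) + 31) = (-2 - 11/10) + (27*(-24) + 31) = (-2 - 11*1/10) + (-648 + 31) = (-2 - 11/10) - 617 = -31/10 - 617 = -6201/10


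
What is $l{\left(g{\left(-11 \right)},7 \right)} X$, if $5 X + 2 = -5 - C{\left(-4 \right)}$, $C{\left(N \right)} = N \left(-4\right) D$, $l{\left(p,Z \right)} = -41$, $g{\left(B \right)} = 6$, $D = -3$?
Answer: $- \frac{1681}{5} \approx -336.2$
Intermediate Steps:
$C{\left(N \right)} = 12 N$ ($C{\left(N \right)} = N \left(-4\right) \left(-3\right) = - 4 N \left(-3\right) = 12 N$)
$X = \frac{41}{5}$ ($X = - \frac{2}{5} + \frac{-5 - 12 \left(-4\right)}{5} = - \frac{2}{5} + \frac{-5 - -48}{5} = - \frac{2}{5} + \frac{-5 + 48}{5} = - \frac{2}{5} + \frac{1}{5} \cdot 43 = - \frac{2}{5} + \frac{43}{5} = \frac{41}{5} \approx 8.2$)
$l{\left(g{\left(-11 \right)},7 \right)} X = \left(-41\right) \frac{41}{5} = - \frac{1681}{5}$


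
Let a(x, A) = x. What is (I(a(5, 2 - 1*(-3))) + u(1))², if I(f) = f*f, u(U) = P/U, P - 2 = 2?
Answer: 841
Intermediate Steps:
P = 4 (P = 2 + 2 = 4)
u(U) = 4/U
I(f) = f²
(I(a(5, 2 - 1*(-3))) + u(1))² = (5² + 4/1)² = (25 + 4*1)² = (25 + 4)² = 29² = 841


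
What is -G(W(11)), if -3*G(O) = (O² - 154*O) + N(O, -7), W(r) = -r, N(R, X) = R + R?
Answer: 1793/3 ≈ 597.67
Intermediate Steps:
N(R, X) = 2*R
G(O) = -O²/3 + 152*O/3 (G(O) = -((O² - 154*O) + 2*O)/3 = -(O² - 152*O)/3 = -O²/3 + 152*O/3)
-G(W(11)) = -(-1*11)*(152 - (-1)*11)/3 = -(-11)*(152 - 1*(-11))/3 = -(-11)*(152 + 11)/3 = -(-11)*163/3 = -1*(-1793/3) = 1793/3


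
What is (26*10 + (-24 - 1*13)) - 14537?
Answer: -14314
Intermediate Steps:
(26*10 + (-24 - 1*13)) - 14537 = (260 + (-24 - 13)) - 14537 = (260 - 37) - 14537 = 223 - 14537 = -14314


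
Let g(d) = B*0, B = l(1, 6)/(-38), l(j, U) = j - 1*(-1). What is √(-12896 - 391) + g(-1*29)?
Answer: I*√13287 ≈ 115.27*I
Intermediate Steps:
l(j, U) = 1 + j (l(j, U) = j + 1 = 1 + j)
B = -1/19 (B = (1 + 1)/(-38) = 2*(-1/38) = -1/19 ≈ -0.052632)
g(d) = 0 (g(d) = -1/19*0 = 0)
√(-12896 - 391) + g(-1*29) = √(-12896 - 391) + 0 = √(-13287) + 0 = I*√13287 + 0 = I*√13287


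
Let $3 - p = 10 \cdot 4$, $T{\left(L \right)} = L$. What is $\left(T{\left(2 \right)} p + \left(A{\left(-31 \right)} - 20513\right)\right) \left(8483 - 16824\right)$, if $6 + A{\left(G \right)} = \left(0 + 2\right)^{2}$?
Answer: $171732849$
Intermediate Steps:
$A{\left(G \right)} = -2$ ($A{\left(G \right)} = -6 + \left(0 + 2\right)^{2} = -6 + 2^{2} = -6 + 4 = -2$)
$p = -37$ ($p = 3 - 10 \cdot 4 = 3 - 40 = -37$)
$\left(T{\left(2 \right)} p + \left(A{\left(-31 \right)} - 20513\right)\right) \left(8483 - 16824\right) = \left(2 \left(-37\right) - 20515\right) \left(8483 - 16824\right) = \left(-74 - 20515\right) \left(-8341\right) = \left(-20589\right) \left(-8341\right) = 171732849$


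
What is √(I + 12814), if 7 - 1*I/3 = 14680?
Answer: 79*I*√5 ≈ 176.65*I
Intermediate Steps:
I = -44019 (I = 21 - 3*14680 = 21 - 44040 = -44019)
√(I + 12814) = √(-44019 + 12814) = √(-31205) = 79*I*√5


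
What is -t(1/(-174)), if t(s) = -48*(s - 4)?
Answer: -5576/29 ≈ -192.28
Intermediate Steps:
t(s) = 192 - 48*s (t(s) = -48*(-4 + s) = 192 - 48*s)
-t(1/(-174)) = -(192 - 48/(-174)) = -(192 - 48*(-1/174)) = -(192 + 8/29) = -1*5576/29 = -5576/29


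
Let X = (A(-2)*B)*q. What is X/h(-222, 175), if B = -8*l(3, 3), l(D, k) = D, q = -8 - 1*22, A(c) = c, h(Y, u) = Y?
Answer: 240/37 ≈ 6.4865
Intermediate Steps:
q = -30 (q = -8 - 22 = -30)
B = -24 (B = -8*3 = -24)
X = -1440 (X = -2*(-24)*(-30) = 48*(-30) = -1440)
X/h(-222, 175) = -1440/(-222) = -1440*(-1/222) = 240/37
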